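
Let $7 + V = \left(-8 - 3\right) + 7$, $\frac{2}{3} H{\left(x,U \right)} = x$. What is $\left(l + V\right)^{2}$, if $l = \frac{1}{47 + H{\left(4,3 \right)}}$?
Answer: $\frac{338724}{2809} \approx 120.59$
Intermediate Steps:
$H{\left(x,U \right)} = \frac{3 x}{2}$
$V = -11$ ($V = -7 + \left(\left(-8 - 3\right) + 7\right) = -7 + \left(-11 + 7\right) = -7 - 4 = -11$)
$l = \frac{1}{53}$ ($l = \frac{1}{47 + \frac{3}{2} \cdot 4} = \frac{1}{47 + 6} = \frac{1}{53} \approx 0.018868$)
$\left(l + V\right)^{2} = \left(\frac{1}{53} - 11\right)^{2} = \left(- \frac{582}{53}\right)^{2} = \frac{338724}{2809}$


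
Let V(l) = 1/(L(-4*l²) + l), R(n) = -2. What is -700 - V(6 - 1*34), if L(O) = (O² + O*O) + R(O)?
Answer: -13768273401/19668962 ≈ -700.00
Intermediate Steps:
L(O) = -2 + 2*O² (L(O) = (O² + O*O) - 2 = (O² + O²) - 2 = 2*O² - 2 = -2 + 2*O²)
V(l) = 1/(-2 + l + 32*l⁴) (V(l) = 1/((-2 + 2*(-4*l²)²) + l) = 1/((-2 + 2*(16*l⁴)) + l) = 1/((-2 + 32*l⁴) + l) = 1/(-2 + l + 32*l⁴))
-700 - V(6 - 1*34) = -700 - 1/(-2 + (6 - 1*34) + 32*(6 - 1*34)⁴) = -700 - 1/(-2 + (6 - 34) + 32*(6 - 34)⁴) = -700 - 1/(-2 - 28 + 32*(-28)⁴) = -700 - 1/(-2 - 28 + 32*614656) = -700 - 1/(-2 - 28 + 19668992) = -700 - 1/19668962 = -13768273401/19668962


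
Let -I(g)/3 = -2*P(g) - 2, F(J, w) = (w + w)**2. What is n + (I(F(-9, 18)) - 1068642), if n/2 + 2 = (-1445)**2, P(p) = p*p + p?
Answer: 13192882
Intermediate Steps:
P(p) = p + p**2 (P(p) = p**2 + p = p + p**2)
F(J, w) = 4*w**2 (F(J, w) = (2*w)**2 = 4*w**2)
I(g) = 6 + 6*g*(1 + g) (I(g) = -3*(-2*g*(1 + g) - 2) = -3*(-2 - 2*g*(1 + g)) = 6 + 6*g*(1 + g))
n = 4176046 (n = -4 + 2*(-1445)**2 = -4 + 2*2088025 = -4 + 4176050 = 4176046)
n + (I(F(-9, 18)) - 1068642) = 4176046 + ((6 + 6*(4*18**2)*(1 + 4*18**2)) - 1068642) = 4176046 + ((6 + 6*(4*324)*(1 + 4*324)) - 1068642) = 4176046 + ((6 + 6*1296*(1 + 1296)) - 1068642) = 4176046 + ((6 + 6*1296*1297) - 1068642) = 4176046 + ((6 + 10085472) - 1068642) = 4176046 + (10085478 - 1068642) = 4176046 + 9016836 = 13192882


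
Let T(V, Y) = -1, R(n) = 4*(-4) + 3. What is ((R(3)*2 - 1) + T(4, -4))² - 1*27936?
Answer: -27152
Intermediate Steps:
R(n) = -13 (R(n) = -16 + 3 = -13)
((R(3)*2 - 1) + T(4, -4))² - 1*27936 = ((-13*2 - 1) - 1)² - 1*27936 = ((-26 - 1) - 1)² - 27936 = (-27 - 1)² - 27936 = (-28)² - 27936 = 784 - 27936 = -27152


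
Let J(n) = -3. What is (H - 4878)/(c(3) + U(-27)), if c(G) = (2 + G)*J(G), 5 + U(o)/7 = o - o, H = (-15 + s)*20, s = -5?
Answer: 2639/25 ≈ 105.56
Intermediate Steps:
H = -400 (H = (-15 - 5)*20 = -20*20 = -400)
U(o) = -35 (U(o) = -35 + 7*(o - o) = -35 + 7*0 = -35 + 0 = -35)
c(G) = -6 - 3*G (c(G) = (2 + G)*(-3) = -6 - 3*G)
(H - 4878)/(c(3) + U(-27)) = (-400 - 4878)/((-6 - 3*3) - 35) = -5278/((-6 - 9) - 35) = -5278/(-15 - 35) = -5278/(-50) = -5278*(-1/50) = 2639/25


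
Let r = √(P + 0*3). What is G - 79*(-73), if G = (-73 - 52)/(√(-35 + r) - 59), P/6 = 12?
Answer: 5767 + 125/(59 - I*√(35 - 6*√2)) ≈ 5769.1 + 0.18351*I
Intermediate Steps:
P = 72 (P = 6*12 = 72)
r = 6*√2 (r = √(72 + 0*3) = √(72 + 0) = √72 = 6*√2 ≈ 8.4853)
G = -125/(-59 + √(-35 + 6*√2)) (G = (-73 - 52)/(√(-35 + 6*√2) - 59) = -125/(-59 + √(-35 + 6*√2)) ≈ 2.1026 + 0.18351*I)
G - 79*(-73) = 125/(59 - I*√(35 - 6*√2)) - 79*(-73) = 125/(59 - I*√(35 - 6*√2)) + 5767 = 5767 + 125/(59 - I*√(35 - 6*√2))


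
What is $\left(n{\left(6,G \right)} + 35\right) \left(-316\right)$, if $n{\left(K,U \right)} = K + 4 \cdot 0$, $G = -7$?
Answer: $-12956$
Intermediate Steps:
$n{\left(K,U \right)} = K$ ($n{\left(K,U \right)} = K + 0 = K$)
$\left(n{\left(6,G \right)} + 35\right) \left(-316\right) = \left(6 + 35\right) \left(-316\right) = 41 \left(-316\right) = -12956$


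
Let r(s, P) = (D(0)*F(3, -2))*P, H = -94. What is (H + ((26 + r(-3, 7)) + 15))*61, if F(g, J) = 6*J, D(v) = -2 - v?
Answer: 7015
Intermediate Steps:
r(s, P) = 24*P (r(s, P) = ((-2 - 1*0)*(6*(-2)))*P = ((-2 + 0)*(-12))*P = (-2*(-12))*P = 24*P)
(H + ((26 + r(-3, 7)) + 15))*61 = (-94 + ((26 + 24*7) + 15))*61 = (-94 + ((26 + 168) + 15))*61 = (-94 + (194 + 15))*61 = (-94 + 209)*61 = 115*61 = 7015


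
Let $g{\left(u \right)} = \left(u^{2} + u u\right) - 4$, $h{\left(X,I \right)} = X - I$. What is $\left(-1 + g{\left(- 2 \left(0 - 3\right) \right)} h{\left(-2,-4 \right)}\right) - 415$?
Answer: $-280$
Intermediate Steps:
$g{\left(u \right)} = -4 + 2 u^{2}$ ($g{\left(u \right)} = \left(u^{2} + u^{2}\right) - 4 = 2 u^{2} - 4 = -4 + 2 u^{2}$)
$\left(-1 + g{\left(- 2 \left(0 - 3\right) \right)} h{\left(-2,-4 \right)}\right) - 415 = \left(-1 + \left(-4 + 2 \left(- 2 \left(0 - 3\right)\right)^{2}\right) \left(-2 - -4\right)\right) - 415 = \left(-1 + \left(-4 + 2 \left(\left(-2\right) \left(-3\right)\right)^{2}\right) \left(-2 + 4\right)\right) - 415 = \left(-1 + \left(-4 + 2 \cdot 6^{2}\right) 2\right) - 415 = \left(-1 + \left(-4 + 2 \cdot 36\right) 2\right) - 415 = \left(-1 + \left(-4 + 72\right) 2\right) - 415 = \left(-1 + 68 \cdot 2\right) - 415 = \left(-1 + 136\right) - 415 = 135 - 415 = -280$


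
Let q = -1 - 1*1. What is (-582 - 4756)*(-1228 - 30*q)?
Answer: 6234784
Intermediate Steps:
q = -2 (q = -1 - 1 = -2)
(-582 - 4756)*(-1228 - 30*q) = (-582 - 4756)*(-1228 - 30*(-2)) = -5338*(-1228 + 60) = -5338*(-1168) = 6234784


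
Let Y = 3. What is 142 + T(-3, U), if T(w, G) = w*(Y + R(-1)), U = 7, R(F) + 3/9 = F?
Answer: 137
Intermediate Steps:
R(F) = -1/3 + F
T(w, G) = 5*w/3 (T(w, G) = w*(3 + (-1/3 - 1)) = w*(3 - 4/3) = w*(5/3) = 5*w/3)
142 + T(-3, U) = 142 + (5/3)*(-3) = 142 - 5 = 137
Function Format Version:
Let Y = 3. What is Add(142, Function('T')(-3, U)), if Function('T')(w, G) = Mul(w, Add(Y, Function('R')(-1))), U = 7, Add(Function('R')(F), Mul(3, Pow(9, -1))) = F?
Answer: 137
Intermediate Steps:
Function('R')(F) = Add(Rational(-1, 3), F)
Function('T')(w, G) = Mul(Rational(5, 3), w) (Function('T')(w, G) = Mul(w, Add(3, Add(Rational(-1, 3), -1))) = Mul(w, Add(3, Rational(-4, 3))) = Mul(w, Rational(5, 3)) = Mul(Rational(5, 3), w))
Add(142, Function('T')(-3, U)) = Add(142, Mul(Rational(5, 3), -3)) = Add(142, -5) = 137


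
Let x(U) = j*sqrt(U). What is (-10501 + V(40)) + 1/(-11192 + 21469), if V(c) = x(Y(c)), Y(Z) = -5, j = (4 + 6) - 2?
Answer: -107918776/10277 + 8*I*sqrt(5) ≈ -10501.0 + 17.889*I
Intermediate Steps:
j = 8 (j = 10 - 2 = 8)
x(U) = 8*sqrt(U)
V(c) = 8*I*sqrt(5) (V(c) = 8*sqrt(-5) = 8*(I*sqrt(5)) = 8*I*sqrt(5))
(-10501 + V(40)) + 1/(-11192 + 21469) = (-10501 + 8*I*sqrt(5)) + 1/(-11192 + 21469) = (-10501 + 8*I*sqrt(5)) + 1/10277 = -107918776/10277 + 8*I*sqrt(5)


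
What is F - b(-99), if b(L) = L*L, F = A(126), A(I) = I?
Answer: -9675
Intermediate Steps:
F = 126
b(L) = L²
F - b(-99) = 126 - 1*(-99)² = 126 - 1*9801 = 126 - 9801 = -9675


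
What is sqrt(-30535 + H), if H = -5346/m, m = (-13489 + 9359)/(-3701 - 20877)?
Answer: I*sqrt(265872402985)/2065 ≈ 249.7*I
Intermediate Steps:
m = 2065/12289 (m = -4130/(-24578) = -4130*(-1/24578) = 2065/12289 ≈ 0.16804)
H = -65696994/2065 (H = -5346/2065/12289 = -5346*12289/2065 = -65696994/2065 ≈ -31815.)
sqrt(-30535 + H) = sqrt(-30535 - 65696994/2065) = sqrt(-128751769/2065) = I*sqrt(265872402985)/2065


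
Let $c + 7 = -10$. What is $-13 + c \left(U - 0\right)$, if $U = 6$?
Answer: $-115$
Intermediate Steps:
$c = -17$ ($c = -7 - 10 = -17$)
$-13 + c \left(U - 0\right) = -13 - 17 \left(6 - 0\right) = -13 - 17 \left(6 + 0\right) = -13 - 102 = -115$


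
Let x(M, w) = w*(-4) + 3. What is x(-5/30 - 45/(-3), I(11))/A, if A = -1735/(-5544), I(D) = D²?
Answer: -2666664/1735 ≈ -1537.0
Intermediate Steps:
x(M, w) = 3 - 4*w (x(M, w) = -4*w + 3 = 3 - 4*w)
A = 1735/5544 (A = -1735*(-1/5544) = 1735/5544 ≈ 0.31295)
x(-5/30 - 45/(-3), I(11))/A = (3 - 4*11²)/(1735/5544) = (3 - 4*121)*(5544/1735) = (3 - 484)*(5544/1735) = -481*5544/1735 = -2666664/1735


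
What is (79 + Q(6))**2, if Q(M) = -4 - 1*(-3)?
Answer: 6084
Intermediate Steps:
Q(M) = -1 (Q(M) = -4 + 3 = -1)
(79 + Q(6))**2 = (79 - 1)**2 = 78**2 = 6084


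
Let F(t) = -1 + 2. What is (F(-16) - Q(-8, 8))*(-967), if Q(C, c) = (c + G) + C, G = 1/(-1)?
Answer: -1934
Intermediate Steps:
G = -1
Q(C, c) = -1 + C + c (Q(C, c) = (c - 1) + C = (-1 + c) + C = -1 + C + c)
F(t) = 1
(F(-16) - Q(-8, 8))*(-967) = (1 - (-1 - 8 + 8))*(-967) = (1 - 1*(-1))*(-967) = (1 + 1)*(-967) = 2*(-967) = -1934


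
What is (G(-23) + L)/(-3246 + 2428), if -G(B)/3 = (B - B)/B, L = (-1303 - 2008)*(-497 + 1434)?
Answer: 3102407/818 ≈ 3792.7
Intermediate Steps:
L = -3102407 (L = -3311*937 = -3102407)
G(B) = 0 (G(B) = -3*(B - B)/B = -0/B = -3*0 = 0)
(G(-23) + L)/(-3246 + 2428) = (0 - 3102407)/(-3246 + 2428) = -3102407/(-818) = -3102407*(-1/818) = 3102407/818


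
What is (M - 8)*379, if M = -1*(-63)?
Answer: 20845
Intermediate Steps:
M = 63
(M - 8)*379 = (63 - 8)*379 = 55*379 = 20845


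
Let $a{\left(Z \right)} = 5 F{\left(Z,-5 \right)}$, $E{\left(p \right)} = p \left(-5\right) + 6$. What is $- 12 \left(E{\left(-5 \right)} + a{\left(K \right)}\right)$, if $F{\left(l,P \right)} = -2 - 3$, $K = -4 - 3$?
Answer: $-72$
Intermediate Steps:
$K = -7$
$F{\left(l,P \right)} = -5$ ($F{\left(l,P \right)} = -2 - 3 = -5$)
$E{\left(p \right)} = 6 - 5 p$ ($E{\left(p \right)} = - 5 p + 6 = 6 - 5 p$)
$a{\left(Z \right)} = -25$ ($a{\left(Z \right)} = 5 \left(-5\right) = -25$)
$- 12 \left(E{\left(-5 \right)} + a{\left(K \right)}\right) = - 12 \left(\left(6 - -25\right) - 25\right) = - 12 \left(\left(6 + 25\right) - 25\right) = - 12 \left(31 - 25\right) = \left(-12\right) 6 = -72$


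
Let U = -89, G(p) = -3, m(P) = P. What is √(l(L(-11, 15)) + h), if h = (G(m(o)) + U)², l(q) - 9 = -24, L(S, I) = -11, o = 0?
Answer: √8449 ≈ 91.918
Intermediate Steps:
l(q) = -15 (l(q) = 9 - 24 = -15)
h = 8464 (h = (-3 - 89)² = (-92)² = 8464)
√(l(L(-11, 15)) + h) = √(-15 + 8464) = √8449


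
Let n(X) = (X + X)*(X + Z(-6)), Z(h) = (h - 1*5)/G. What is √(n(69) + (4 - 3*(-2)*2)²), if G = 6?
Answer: 5*√381 ≈ 97.596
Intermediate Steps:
Z(h) = -⅚ + h/6 (Z(h) = (h - 1*5)/6 = (h - 5)*(⅙) = (-5 + h)*(⅙) = -⅚ + h/6)
n(X) = 2*X*(-11/6 + X) (n(X) = (X + X)*(X + (-⅚ + (⅙)*(-6))) = (2*X)*(X + (-⅚ - 1)) = (2*X)*(X - 11/6) = (2*X)*(-11/6 + X) = 2*X*(-11/6 + X))
√(n(69) + (4 - 3*(-2)*2)²) = √((⅓)*69*(-11 + 6*69) + (4 - 3*(-2)*2)²) = √((⅓)*69*(-11 + 414) + (4 + 6*2)²) = √((⅓)*69*403 + (4 + 12)²) = √(9269 + 16²) = √(9269 + 256) = √9525 = 5*√381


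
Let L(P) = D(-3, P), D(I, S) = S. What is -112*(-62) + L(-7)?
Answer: 6937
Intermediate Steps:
L(P) = P
-112*(-62) + L(-7) = -112*(-62) - 7 = 6944 - 7 = 6937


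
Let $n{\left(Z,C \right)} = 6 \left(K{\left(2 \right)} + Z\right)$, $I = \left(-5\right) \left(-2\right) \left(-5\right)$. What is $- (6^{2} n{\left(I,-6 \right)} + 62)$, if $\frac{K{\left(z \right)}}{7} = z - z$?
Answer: $10738$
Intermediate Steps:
$K{\left(z \right)} = 0$ ($K{\left(z \right)} = 7 \left(z - z\right) = 7 \cdot 0 = 0$)
$I = -50$ ($I = 10 \left(-5\right) = -50$)
$n{\left(Z,C \right)} = 6 Z$ ($n{\left(Z,C \right)} = 6 \left(0 + Z\right) = 6 Z$)
$- (6^{2} n{\left(I,-6 \right)} + 62) = - (6^{2} \cdot 6 \left(-50\right) + 62) = - (36 \left(-300\right) + 62) = - (-10800 + 62) = \left(-1\right) \left(-10738\right) = 10738$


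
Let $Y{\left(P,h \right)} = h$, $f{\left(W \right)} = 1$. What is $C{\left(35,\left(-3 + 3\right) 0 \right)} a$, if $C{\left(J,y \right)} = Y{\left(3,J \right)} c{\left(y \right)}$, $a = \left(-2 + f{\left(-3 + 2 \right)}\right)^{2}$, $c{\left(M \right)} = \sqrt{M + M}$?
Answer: $0$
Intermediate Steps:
$c{\left(M \right)} = \sqrt{2} \sqrt{M}$ ($c{\left(M \right)} = \sqrt{2 M} = \sqrt{2} \sqrt{M}$)
$a = 1$ ($a = \left(-2 + 1\right)^{2} = \left(-1\right)^{2} = 1$)
$C{\left(J,y \right)} = J \sqrt{2} \sqrt{y}$
$C{\left(35,\left(-3 + 3\right) 0 \right)} a = 35 \sqrt{2} \sqrt{\left(-3 + 3\right) 0} \cdot 1 = 35 \sqrt{2} \sqrt{0 \cdot 0} \cdot 1 = 35 \sqrt{2} \sqrt{0} \cdot 1 = 35 \sqrt{2} \cdot 0 \cdot 1 = 0 \cdot 1 = 0$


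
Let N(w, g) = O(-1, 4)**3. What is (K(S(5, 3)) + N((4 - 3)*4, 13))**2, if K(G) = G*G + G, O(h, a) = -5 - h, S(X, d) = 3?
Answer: 2704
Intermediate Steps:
N(w, g) = -64 (N(w, g) = (-5 - 1*(-1))**3 = (-5 + 1)**3 = (-4)**3 = -64)
K(G) = G + G**2 (K(G) = G**2 + G = G + G**2)
(K(S(5, 3)) + N((4 - 3)*4, 13))**2 = (3*(1 + 3) - 64)**2 = (3*4 - 64)**2 = (12 - 64)**2 = (-52)**2 = 2704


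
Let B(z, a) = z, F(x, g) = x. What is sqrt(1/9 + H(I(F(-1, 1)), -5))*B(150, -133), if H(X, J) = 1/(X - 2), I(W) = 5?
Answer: 100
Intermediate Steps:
H(X, J) = 1/(-2 + X)
sqrt(1/9 + H(I(F(-1, 1)), -5))*B(150, -133) = sqrt(1/9 + 1/(-2 + 5))*150 = sqrt(1*(1/9) + 1/3)*150 = sqrt(1/9 + 1/3)*150 = sqrt(4/9)*150 = (2/3)*150 = 100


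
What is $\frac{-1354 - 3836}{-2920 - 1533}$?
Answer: $\frac{5190}{4453} \approx 1.1655$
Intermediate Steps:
$\frac{-1354 - 3836}{-2920 - 1533} = - \frac{5190}{-4453} = \left(-5190\right) \left(- \frac{1}{4453}\right) = \frac{5190}{4453}$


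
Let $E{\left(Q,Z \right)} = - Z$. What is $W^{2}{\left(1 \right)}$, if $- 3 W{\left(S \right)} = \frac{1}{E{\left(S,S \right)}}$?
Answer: $\frac{1}{9} \approx 0.11111$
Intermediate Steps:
$W{\left(S \right)} = \frac{1}{3 S}$ ($W{\left(S \right)} = - \frac{1}{3 \left(- S\right)} = - \frac{\left(-1\right) \frac{1}{S}}{3} = \frac{1}{3 S}$)
$W^{2}{\left(1 \right)} = \left(\frac{1}{3 \cdot 1}\right)^{2} = \left(\frac{1}{3} \cdot 1\right)^{2} = \left(\frac{1}{3}\right)^{2} = \frac{1}{9}$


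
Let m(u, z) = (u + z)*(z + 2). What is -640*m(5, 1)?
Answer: -11520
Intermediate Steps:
m(u, z) = (2 + z)*(u + z) (m(u, z) = (u + z)*(2 + z) = (2 + z)*(u + z))
-640*m(5, 1) = -640*(1² + 2*5 + 2*1 + 5*1) = -640*(1 + 10 + 2 + 5) = -640*18 = -11520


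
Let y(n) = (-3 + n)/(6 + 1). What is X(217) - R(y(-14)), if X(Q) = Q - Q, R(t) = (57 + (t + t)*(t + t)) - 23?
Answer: -2822/49 ≈ -57.592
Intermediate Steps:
y(n) = -3/7 + n/7 (y(n) = (-3 + n)/7 = (-3 + n)*(⅐) = -3/7 + n/7)
R(t) = 34 + 4*t² (R(t) = (57 + (2*t)*(2*t)) - 23 = (57 + 4*t²) - 23 = 34 + 4*t²)
X(Q) = 0
X(217) - R(y(-14)) = 0 - (34 + 4*(-3/7 + (⅐)*(-14))²) = 0 - (34 + 4*(-3/7 - 2)²) = 0 - (34 + 4*(-17/7)²) = 0 - (34 + 4*(289/49)) = 0 - (34 + 1156/49) = 0 - 1*2822/49 = 0 - 2822/49 = -2822/49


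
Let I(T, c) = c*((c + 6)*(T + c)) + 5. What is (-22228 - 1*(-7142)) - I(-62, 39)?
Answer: 25274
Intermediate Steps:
I(T, c) = 5 + c*(6 + c)*(T + c) (I(T, c) = c*((6 + c)*(T + c)) + 5 = c*(6 + c)*(T + c) + 5 = 5 + c*(6 + c)*(T + c))
(-22228 - 1*(-7142)) - I(-62, 39) = (-22228 - 1*(-7142)) - (5 + 39³ + 6*39² - 62*39² + 6*(-62)*39) = (-22228 + 7142) - (5 + 59319 + 6*1521 - 62*1521 - 14508) = -15086 - (5 + 59319 + 9126 - 94302 - 14508) = -15086 - 1*(-40360) = -15086 + 40360 = 25274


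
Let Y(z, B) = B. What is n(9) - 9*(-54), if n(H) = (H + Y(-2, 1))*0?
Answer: 486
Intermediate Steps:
n(H) = 0 (n(H) = (H + 1)*0 = (1 + H)*0 = 0)
n(9) - 9*(-54) = 0 - 9*(-54) = 0 + 486 = 486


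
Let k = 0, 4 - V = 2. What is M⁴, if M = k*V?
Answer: 0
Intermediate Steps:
V = 2 (V = 4 - 1*2 = 4 - 2 = 2)
M = 0 (M = 0*2 = 0)
M⁴ = 0⁴ = 0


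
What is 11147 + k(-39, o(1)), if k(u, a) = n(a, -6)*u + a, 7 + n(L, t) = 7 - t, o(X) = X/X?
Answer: 10914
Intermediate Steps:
o(X) = 1
n(L, t) = -t (n(L, t) = -7 + (7 - t) = -t)
k(u, a) = a + 6*u (k(u, a) = (-1*(-6))*u + a = 6*u + a = a + 6*u)
11147 + k(-39, o(1)) = 11147 + (1 + 6*(-39)) = 11147 + (1 - 234) = 11147 - 233 = 10914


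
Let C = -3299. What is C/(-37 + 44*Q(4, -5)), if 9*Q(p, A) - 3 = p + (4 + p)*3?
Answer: -29691/1031 ≈ -28.798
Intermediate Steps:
Q(p, A) = 5/3 + 4*p/9 (Q(p, A) = ⅓ + (p + (4 + p)*3)/9 = ⅓ + (p + (12 + 3*p))/9 = ⅓ + (12 + 4*p)/9 = ⅓ + (4/3 + 4*p/9) = 5/3 + 4*p/9)
C/(-37 + 44*Q(4, -5)) = -3299/(-37 + 44*(5/3 + (4/9)*4)) = -3299/(-37 + 44*(5/3 + 16/9)) = -3299/(-37 + 44*(31/9)) = -3299/(-37 + 1364/9) = -3299/1031/9 = -3299*9/1031 = -29691/1031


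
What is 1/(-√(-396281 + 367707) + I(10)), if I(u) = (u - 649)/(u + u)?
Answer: -12780/11837921 + 400*I*√28574/11837921 ≈ -0.0010796 + 0.0057118*I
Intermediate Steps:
I(u) = (-649 + u)/(2*u) (I(u) = (-649 + u)/((2*u)) = (-649 + u)*(1/(2*u)) = (-649 + u)/(2*u))
1/(-√(-396281 + 367707) + I(10)) = 1/(-√(-396281 + 367707) + (½)*(-649 + 10)/10) = 1/(-√(-28574) + (½)*(⅒)*(-639)) = 1/(-I*√28574 - 639/20) = 1/(-639/20 - I*√28574)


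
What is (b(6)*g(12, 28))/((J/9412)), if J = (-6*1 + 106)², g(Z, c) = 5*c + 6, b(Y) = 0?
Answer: 0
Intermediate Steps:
g(Z, c) = 6 + 5*c
J = 10000 (J = (-6 + 106)² = 100² = 10000)
(b(6)*g(12, 28))/((J/9412)) = (0*(6 + 5*28))/((10000/9412)) = (0*(6 + 140))/((10000*(1/9412))) = (0*146)/(2500/2353) = 0*(2353/2500) = 0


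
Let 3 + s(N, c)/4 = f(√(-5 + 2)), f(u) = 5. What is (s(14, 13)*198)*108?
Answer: 171072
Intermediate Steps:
s(N, c) = 8 (s(N, c) = -12 + 4*5 = -12 + 20 = 8)
(s(14, 13)*198)*108 = (8*198)*108 = 1584*108 = 171072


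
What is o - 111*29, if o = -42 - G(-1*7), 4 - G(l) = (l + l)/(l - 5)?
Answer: -19583/6 ≈ -3263.8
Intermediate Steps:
G(l) = 4 - 2*l/(-5 + l) (G(l) = 4 - (l + l)/(l - 5) = 4 - 2*l/(-5 + l))
o = -269/6 (o = -42 - 2*(-10 - 1*7)/(-5 - 1*7) = -42 - 2*(-10 - 7)/(-5 - 7) = -42 - 2*(-17)/(-12) = -42 - 2*(-1)*(-17)/12 = -42 - 1*17/6 = -42 - 17/6 = -269/6 ≈ -44.833)
o - 111*29 = -269/6 - 111*29 = -269/6 - 3219 = -19583/6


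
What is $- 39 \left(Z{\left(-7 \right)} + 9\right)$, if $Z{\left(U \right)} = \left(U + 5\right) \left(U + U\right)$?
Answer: $-1443$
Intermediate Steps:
$Z{\left(U \right)} = 2 U \left(5 + U\right)$ ($Z{\left(U \right)} = \left(5 + U\right) 2 U = 2 U \left(5 + U\right)$)
$- 39 \left(Z{\left(-7 \right)} + 9\right) = - 39 \left(2 \left(-7\right) \left(5 - 7\right) + 9\right) = - 39 \left(2 \left(-7\right) \left(-2\right) + 9\right) = - 39 \left(28 + 9\right) = \left(-39\right) 37 = -1443$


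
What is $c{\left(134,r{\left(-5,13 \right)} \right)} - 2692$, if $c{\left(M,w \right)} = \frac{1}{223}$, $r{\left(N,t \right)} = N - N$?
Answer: $- \frac{600315}{223} \approx -2692.0$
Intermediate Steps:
$r{\left(N,t \right)} = 0$
$c{\left(M,w \right)} = \frac{1}{223}$
$c{\left(134,r{\left(-5,13 \right)} \right)} - 2692 = \frac{1}{223} - 2692 = - \frac{600315}{223}$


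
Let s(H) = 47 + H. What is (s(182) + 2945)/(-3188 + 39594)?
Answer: 1587/18203 ≈ 0.087183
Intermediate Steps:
(s(182) + 2945)/(-3188 + 39594) = ((47 + 182) + 2945)/(-3188 + 39594) = (229 + 2945)/36406 = 3174*(1/36406) = 1587/18203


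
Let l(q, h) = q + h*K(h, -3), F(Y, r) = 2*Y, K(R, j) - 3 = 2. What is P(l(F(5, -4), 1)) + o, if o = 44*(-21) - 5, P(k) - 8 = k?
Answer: -906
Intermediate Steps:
K(R, j) = 5 (K(R, j) = 3 + 2 = 5)
l(q, h) = q + 5*h (l(q, h) = q + h*5 = q + 5*h)
P(k) = 8 + k
o = -929 (o = -924 - 5 = -929)
P(l(F(5, -4), 1)) + o = (8 + (2*5 + 5*1)) - 929 = (8 + (10 + 5)) - 929 = (8 + 15) - 929 = 23 - 929 = -906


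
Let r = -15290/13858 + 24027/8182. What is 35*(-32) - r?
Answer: -63600179053/56693078 ≈ -1121.8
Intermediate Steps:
r = 103931693/56693078 (r = -15290*1/13858 + 24027*(1/8182) = -7645/6929 + 24027/8182 = 103931693/56693078 ≈ 1.8332)
35*(-32) - r = 35*(-32) - 1*103931693/56693078 = -1120 - 103931693/56693078 = -63600179053/56693078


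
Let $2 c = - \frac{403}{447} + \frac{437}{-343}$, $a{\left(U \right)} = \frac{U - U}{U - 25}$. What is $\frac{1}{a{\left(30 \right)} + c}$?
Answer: $- \frac{153321}{166784} \approx -0.91928$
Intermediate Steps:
$a{\left(U \right)} = 0$ ($a{\left(U \right)} = \frac{0}{-25 + U} = 0$)
$c = - \frac{166784}{153321}$ ($c = \frac{- \frac{403}{447} + \frac{437}{-343}}{2} = \frac{\left(-403\right) \frac{1}{447} + 437 \left(- \frac{1}{343}\right)}{2} = \frac{- \frac{403}{447} - \frac{437}{343}}{2} = \frac{1}{2} \left(- \frac{333568}{153321}\right) = - \frac{166784}{153321} \approx -1.0878$)
$\frac{1}{a{\left(30 \right)} + c} = \frac{1}{0 - \frac{166784}{153321}} = \frac{1}{- \frac{166784}{153321}} = - \frac{153321}{166784}$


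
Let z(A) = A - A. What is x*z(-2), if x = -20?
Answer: 0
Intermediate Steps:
z(A) = 0
x*z(-2) = -20*0 = 0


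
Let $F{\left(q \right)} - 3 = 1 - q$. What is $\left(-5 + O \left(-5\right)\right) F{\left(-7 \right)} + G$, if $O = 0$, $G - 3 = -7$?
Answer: $-59$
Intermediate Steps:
$G = -4$ ($G = 3 - 7 = -4$)
$F{\left(q \right)} = 4 - q$ ($F{\left(q \right)} = 3 - \left(-1 + q\right) = 4 - q$)
$\left(-5 + O \left(-5\right)\right) F{\left(-7 \right)} + G = \left(-5 + 0 \left(-5\right)\right) \left(4 - -7\right) - 4 = \left(-5 + 0\right) \left(4 + 7\right) - 4 = \left(-5\right) 11 - 4 = -55 - 4 = -59$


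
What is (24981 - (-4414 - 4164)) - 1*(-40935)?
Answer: 74494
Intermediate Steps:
(24981 - (-4414 - 4164)) - 1*(-40935) = (24981 - 1*(-8578)) + 40935 = (24981 + 8578) + 40935 = 33559 + 40935 = 74494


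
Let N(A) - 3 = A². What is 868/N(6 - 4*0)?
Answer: 868/39 ≈ 22.256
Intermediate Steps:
N(A) = 3 + A²
868/N(6 - 4*0) = 868/(3 + (6 - 4*0)²) = 868/(3 + (6 + 0)²) = 868/(3 + 6²) = 868/(3 + 36) = 868/39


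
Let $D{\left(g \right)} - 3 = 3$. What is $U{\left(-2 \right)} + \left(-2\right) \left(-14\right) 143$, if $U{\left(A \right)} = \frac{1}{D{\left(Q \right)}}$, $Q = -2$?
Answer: $\frac{24025}{6} \approx 4004.2$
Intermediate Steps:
$D{\left(g \right)} = 6$ ($D{\left(g \right)} = 3 + 3 = 6$)
$U{\left(A \right)} = \frac{1}{6}$
$U{\left(-2 \right)} + \left(-2\right) \left(-14\right) 143 = \frac{1}{6} + \left(-2\right) \left(-14\right) 143 = \frac{1}{6} + 28 \cdot 143 = \frac{1}{6} + 4004 = \frac{24025}{6}$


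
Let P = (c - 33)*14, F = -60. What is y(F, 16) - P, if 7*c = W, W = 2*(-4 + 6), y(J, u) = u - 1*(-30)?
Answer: 500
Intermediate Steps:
y(J, u) = 30 + u (y(J, u) = u + 30 = 30 + u)
W = 4 (W = 2*2 = 4)
c = 4/7 (c = (1/7)*4 = 4/7 ≈ 0.57143)
P = -454 (P = (4/7 - 33)*14 = -227/7*14 = -454)
y(F, 16) - P = (30 + 16) - 1*(-454) = 46 + 454 = 500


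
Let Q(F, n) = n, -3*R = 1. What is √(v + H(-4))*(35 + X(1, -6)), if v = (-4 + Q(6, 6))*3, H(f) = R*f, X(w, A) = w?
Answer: 12*√66 ≈ 97.489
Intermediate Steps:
R = -⅓ (R = -⅓*1 = -⅓ ≈ -0.33333)
H(f) = -f/3
v = 6 (v = (-4 + 6)*3 = 2*3 = 6)
√(v + H(-4))*(35 + X(1, -6)) = √(6 - ⅓*(-4))*(35 + 1) = √(6 + 4/3)*36 = √(22/3)*36 = (√66/3)*36 = 12*√66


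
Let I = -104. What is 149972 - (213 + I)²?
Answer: 138091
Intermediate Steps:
149972 - (213 + I)² = 149972 - (213 - 104)² = 149972 - 1*109² = 149972 - 1*11881 = 149972 - 11881 = 138091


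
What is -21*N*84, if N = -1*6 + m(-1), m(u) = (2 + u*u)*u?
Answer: 15876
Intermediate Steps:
m(u) = u*(2 + u²) (m(u) = (2 + u²)*u = u*(2 + u²))
N = -9 (N = -1*6 - (2 + (-1)²) = -6 - (2 + 1) = -6 - 1*3 = -6 - 3 = -9)
-21*N*84 = -21*(-9)*84 = 189*84 = 15876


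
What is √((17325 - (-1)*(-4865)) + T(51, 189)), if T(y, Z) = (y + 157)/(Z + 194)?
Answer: 2*√456956151/383 ≈ 111.63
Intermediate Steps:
T(y, Z) = (157 + y)/(194 + Z)
√((17325 - (-1)*(-4865)) + T(51, 189)) = √((17325 - (-1)*(-4865)) + (157 + 51)/(194 + 189)) = √((17325 - 1*4865) + 208/383) = √((17325 - 4865) + (1/383)*208) = √(12460 + 208/383) = √(4772388/383) = 2*√456956151/383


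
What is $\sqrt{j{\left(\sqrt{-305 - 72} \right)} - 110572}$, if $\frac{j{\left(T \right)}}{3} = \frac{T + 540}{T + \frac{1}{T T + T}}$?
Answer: $\sqrt{\frac{-40963201 - 41686133 i \sqrt{377}}{376 + 377 i \sqrt{377}}} \approx 0.125 - 332.52 i$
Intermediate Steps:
$j{\left(T \right)} = \frac{3 \left(540 + T\right)}{T + \frac{1}{T + T^{2}}}$ ($j{\left(T \right)} = 3 \frac{T + 540}{T + \frac{1}{T T + T}} = 3 \frac{540 + T}{T + \frac{1}{T^{2} + T}} = 3 \frac{540 + T}{T + \frac{1}{T + T^{2}}} = \frac{3 \left(540 + T\right)}{T + \frac{1}{T + T^{2}}}$)
$\sqrt{j{\left(\sqrt{-305 - 72} \right)} - 110572} = \sqrt{\frac{3 \sqrt{-305 - 72} \left(540 + \left(\sqrt{-305 - 72}\right)^{2} + 541 \sqrt{-305 - 72}\right)}{1 + \left(\sqrt{-305 - 72}\right)^{2} + \left(\sqrt{-305 - 72}\right)^{3}} - 110572} = \sqrt{\frac{3 \sqrt{-377} \left(540 + \left(\sqrt{-377}\right)^{2} + 541 \sqrt{-377}\right)}{1 + \left(\sqrt{-377}\right)^{2} + \left(\sqrt{-377}\right)^{3}} - 110572} = \sqrt{\frac{3 i \sqrt{377} \left(540 + \left(i \sqrt{377}\right)^{2} + 541 i \sqrt{377}\right)}{1 + \left(i \sqrt{377}\right)^{2} + \left(i \sqrt{377}\right)^{3}} - 110572} = \sqrt{\frac{3 i \sqrt{377} \left(540 - 377 + 541 i \sqrt{377}\right)}{1 - 377 - 377 i \sqrt{377}} - 110572} = \sqrt{\frac{3 i \sqrt{377} \left(163 + 541 i \sqrt{377}\right)}{-376 - 377 i \sqrt{377}} - 110572} = \sqrt{-110572 + \frac{3 i \sqrt{377} \left(163 + 541 i \sqrt{377}\right)}{-376 - 377 i \sqrt{377}}}$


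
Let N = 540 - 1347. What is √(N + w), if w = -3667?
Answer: I*√4474 ≈ 66.888*I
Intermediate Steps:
N = -807
√(N + w) = √(-807 - 3667) = √(-4474) = I*√4474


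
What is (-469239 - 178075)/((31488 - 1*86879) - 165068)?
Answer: 647314/220459 ≈ 2.9362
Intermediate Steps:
(-469239 - 178075)/((31488 - 1*86879) - 165068) = -647314/((31488 - 86879) - 165068) = -647314/(-55391 - 165068) = -647314/(-220459) = -647314*(-1/220459) = 647314/220459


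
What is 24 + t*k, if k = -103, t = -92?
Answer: 9500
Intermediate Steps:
24 + t*k = 24 - 92*(-103) = 24 + 9476 = 9500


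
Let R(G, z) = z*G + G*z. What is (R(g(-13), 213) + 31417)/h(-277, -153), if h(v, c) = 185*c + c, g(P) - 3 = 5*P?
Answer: -5005/28458 ≈ -0.17587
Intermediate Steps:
g(P) = 3 + 5*P
h(v, c) = 186*c
R(G, z) = 2*G*z (R(G, z) = G*z + G*z = 2*G*z)
(R(g(-13), 213) + 31417)/h(-277, -153) = (2*(3 + 5*(-13))*213 + 31417)/((186*(-153))) = (2*(3 - 65)*213 + 31417)/(-28458) = (2*(-62)*213 + 31417)*(-1/28458) = (-26412 + 31417)*(-1/28458) = 5005*(-1/28458) = -5005/28458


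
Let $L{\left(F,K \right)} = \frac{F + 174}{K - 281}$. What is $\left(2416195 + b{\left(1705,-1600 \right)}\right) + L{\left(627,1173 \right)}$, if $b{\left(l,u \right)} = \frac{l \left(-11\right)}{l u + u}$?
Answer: $\frac{294148076048153}{121740160} \approx 2.4162 \cdot 10^{6}$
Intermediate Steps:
$L{\left(F,K \right)} = \frac{174 + F}{-281 + K}$
$b{\left(l,u \right)} = - \frac{11 l}{u + l u}$ ($b{\left(l,u \right)} = \frac{\left(-11\right) l}{u + l u} = - \frac{11 l}{u + l u}$)
$\left(2416195 + b{\left(1705,-1600 \right)}\right) + L{\left(627,1173 \right)} = \left(2416195 - \frac{18755}{\left(-1600\right) \left(1 + 1705\right)}\right) + \frac{174 + 627}{-281 + 1173} = \left(2416195 - 18755 \left(- \frac{1}{1600}\right) \frac{1}{1706}\right) + \frac{1}{892} \cdot 801 = \left(2416195 + \frac{3751}{545920}\right) + \frac{801}{892} = \frac{1319049178151}{545920} + \frac{801}{892} = \frac{294148076048153}{121740160}$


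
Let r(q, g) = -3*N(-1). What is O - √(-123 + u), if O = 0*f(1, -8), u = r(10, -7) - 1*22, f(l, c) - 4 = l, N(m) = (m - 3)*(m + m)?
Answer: -13*I ≈ -13.0*I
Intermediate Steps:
N(m) = 2*m*(-3 + m) (N(m) = (-3 + m)*(2*m) = 2*m*(-3 + m))
f(l, c) = 4 + l
r(q, g) = -24 (r(q, g) = -6*(-1)*(-3 - 1) = -6*(-1)*(-4) = -3*8 = -24)
u = -46 (u = -24 - 1*22 = -24 - 22 = -46)
O = 0 (O = 0*(4 + 1) = 0*5 = 0)
O - √(-123 + u) = 0 - √(-123 - 46) = 0 - √(-169) = 0 - 13*I = -13*I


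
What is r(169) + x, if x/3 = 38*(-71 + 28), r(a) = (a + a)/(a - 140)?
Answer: -141820/29 ≈ -4890.3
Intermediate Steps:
r(a) = 2*a/(-140 + a) (r(a) = (2*a)/(-140 + a) = 2*a/(-140 + a))
x = -4902 (x = 3*(38*(-71 + 28)) = 3*(38*(-43)) = 3*(-1634) = -4902)
r(169) + x = 2*169/(-140 + 169) - 4902 = 2*169/29 - 4902 = 2*169*(1/29) - 4902 = 338/29 - 4902 = -141820/29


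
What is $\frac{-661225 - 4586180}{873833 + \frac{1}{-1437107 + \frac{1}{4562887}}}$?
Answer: $- \frac{34409107110496678740}{5730034806473428477} \approx -6.005$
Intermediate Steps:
$\frac{-661225 - 4586180}{873833 + \frac{1}{-1437107 + \frac{1}{4562887}}} = - \frac{5247405}{873833 + \frac{1}{-1437107 + \frac{1}{4562887}}} = - \frac{5247405}{873833 + \frac{1}{- \frac{6557356847908}{4562887}}} = - \frac{5247405}{873833 - \frac{4562887}{6557356847908}} = - \frac{5247405}{\frac{5730034806473428477}{6557356847908}} = \left(-5247405\right) \frac{6557356847908}{5730034806473428477} = - \frac{34409107110496678740}{5730034806473428477}$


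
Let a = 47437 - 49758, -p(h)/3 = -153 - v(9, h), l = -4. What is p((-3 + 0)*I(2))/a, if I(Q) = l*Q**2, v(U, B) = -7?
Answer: -438/2321 ≈ -0.18871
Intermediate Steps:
I(Q) = -4*Q**2
p(h) = 438 (p(h) = -3*(-153 - 1*(-7)) = -3*(-153 + 7) = -3*(-146) = 438)
a = -2321
p((-3 + 0)*I(2))/a = 438/(-2321) = 438*(-1/2321) = -438/2321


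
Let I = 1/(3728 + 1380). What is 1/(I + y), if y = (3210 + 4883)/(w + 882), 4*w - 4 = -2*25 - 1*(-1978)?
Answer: 6972420/41340409 ≈ 0.16866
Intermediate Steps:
w = 483 (w = 1 + (-2*25 - 1*(-1978))/4 = 1 + (-50 + 1978)/4 = 1 + (¼)*1928 = 1 + 482 = 483)
I = 1/5108 ≈ 0.00019577
y = 8093/1365 (y = (3210 + 4883)/(483 + 882) = 8093/1365 ≈ 5.9289)
1/(I + y) = 1/(1/5108 + 8093/1365) = 1/(41340409/6972420) = 6972420/41340409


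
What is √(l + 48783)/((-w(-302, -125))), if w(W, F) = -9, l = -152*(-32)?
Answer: √53647/9 ≈ 25.735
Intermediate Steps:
l = 4864
√(l + 48783)/((-w(-302, -125))) = √(4864 + 48783)/((-1*(-9))) = √53647/9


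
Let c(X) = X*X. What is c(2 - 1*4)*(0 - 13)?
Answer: -52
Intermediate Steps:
c(X) = X**2
c(2 - 1*4)*(0 - 13) = (2 - 1*4)**2*(0 - 13) = (2 - 4)**2*(-13) = (-2)**2*(-13) = 4*(-13) = -52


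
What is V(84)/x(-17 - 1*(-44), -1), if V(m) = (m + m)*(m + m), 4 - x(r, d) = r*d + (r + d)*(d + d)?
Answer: 28224/83 ≈ 340.05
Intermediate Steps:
x(r, d) = 4 - d*r - 2*d*(d + r) (x(r, d) = 4 - (r*d + (r + d)*(d + d)) = 4 - (d*r + (d + r)*(2*d)) = 4 - (d*r + 2*d*(d + r)) = 4 + (-d*r - 2*d*(d + r)) = 4 - d*r - 2*d*(d + r))
V(m) = 4*m² (V(m) = (2*m)*(2*m) = 4*m²)
V(84)/x(-17 - 1*(-44), -1) = (4*84²)/(4 - 2*(-1)² - 3*(-1)*(-17 - 1*(-44))) = (4*7056)/(4 - 2*1 - 3*(-1)*(-17 + 44)) = 28224/(4 - 2 - 3*(-1)*27) = 28224/(4 - 2 + 81) = 28224/83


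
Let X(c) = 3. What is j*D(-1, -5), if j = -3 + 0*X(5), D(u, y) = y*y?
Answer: -75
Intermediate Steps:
D(u, y) = y²
j = -3 (j = -3 + 0*3 = -3 + 0 = -3)
j*D(-1, -5) = -3*(-5)² = -3*25 = -75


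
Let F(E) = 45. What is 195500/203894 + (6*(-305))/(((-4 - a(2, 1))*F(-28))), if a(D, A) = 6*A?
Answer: 7685017/1529205 ≈ 5.0255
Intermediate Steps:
195500/203894 + (6*(-305))/(((-4 - a(2, 1))*F(-28))) = 195500/203894 + (6*(-305))/(((-4 - 6)*45)) = 195500*(1/203894) - 1830*1/(45*(-4 - 1*6)) = 97750/101947 - 1830*1/(45*(-4 - 6)) = 97750/101947 - 1830/((-10*45)) = 97750/101947 - 1830/(-450) = 97750/101947 - 1830*(-1/450) = 97750/101947 + 61/15 = 7685017/1529205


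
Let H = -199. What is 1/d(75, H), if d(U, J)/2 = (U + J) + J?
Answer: -1/646 ≈ -0.0015480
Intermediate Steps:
d(U, J) = 2*U + 4*J (d(U, J) = 2*((U + J) + J) = 2*((J + U) + J) = 2*(U + 2*J) = 2*U + 4*J)
1/d(75, H) = 1/(2*75 + 4*(-199)) = 1/(150 - 796) = 1/(-646) = -1/646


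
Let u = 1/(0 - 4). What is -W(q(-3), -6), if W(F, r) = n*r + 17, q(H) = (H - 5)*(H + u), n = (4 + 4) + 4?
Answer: 55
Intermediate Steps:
u = -¼ (u = 1/(-4) = -¼ ≈ -0.25000)
n = 12 (n = 8 + 4 = 12)
q(H) = (-5 + H)*(-¼ + H) (q(H) = (H - 5)*(H - ¼) = (-5 + H)*(-¼ + H))
W(F, r) = 17 + 12*r (W(F, r) = 12*r + 17 = 17 + 12*r)
-W(q(-3), -6) = -(17 + 12*(-6)) = -(17 - 72) = -1*(-55) = 55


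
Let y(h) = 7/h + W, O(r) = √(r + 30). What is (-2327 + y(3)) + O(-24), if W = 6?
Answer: -6956/3 + √6 ≈ -2316.2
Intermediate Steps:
O(r) = √(30 + r)
y(h) = 6 + 7/h (y(h) = 7/h + 6 = 6 + 7/h)
(-2327 + y(3)) + O(-24) = (-2327 + (6 + 7/3)) + √(30 - 24) = (-2327 + (6 + 7*(⅓))) + √6 = (-2327 + (6 + 7/3)) + √6 = (-2327 + 25/3) + √6 = -6956/3 + √6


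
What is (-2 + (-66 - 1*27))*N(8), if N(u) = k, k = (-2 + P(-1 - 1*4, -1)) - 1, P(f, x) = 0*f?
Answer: 285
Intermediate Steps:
P(f, x) = 0
k = -3 (k = (-2 + 0) - 1 = -2 - 1 = -3)
N(u) = -3
(-2 + (-66 - 1*27))*N(8) = (-2 + (-66 - 1*27))*(-3) = (-2 + (-66 - 27))*(-3) = (-2 - 93)*(-3) = -95*(-3) = 285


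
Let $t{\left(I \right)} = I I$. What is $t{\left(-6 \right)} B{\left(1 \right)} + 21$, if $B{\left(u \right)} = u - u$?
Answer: $21$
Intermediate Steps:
$B{\left(u \right)} = 0$
$t{\left(I \right)} = I^{2}$
$t{\left(-6 \right)} B{\left(1 \right)} + 21 = \left(-6\right)^{2} \cdot 0 + 21 = 36 \cdot 0 + 21 = 0 + 21 = 21$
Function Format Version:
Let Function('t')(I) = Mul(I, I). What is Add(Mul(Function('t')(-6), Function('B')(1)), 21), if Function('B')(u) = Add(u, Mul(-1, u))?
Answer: 21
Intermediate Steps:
Function('B')(u) = 0
Function('t')(I) = Pow(I, 2)
Add(Mul(Function('t')(-6), Function('B')(1)), 21) = Add(Mul(Pow(-6, 2), 0), 21) = Add(Mul(36, 0), 21) = Add(0, 21) = 21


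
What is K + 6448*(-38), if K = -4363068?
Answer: -4608092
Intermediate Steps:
K + 6448*(-38) = -4363068 + 6448*(-38) = -4363068 - 245024 = -4608092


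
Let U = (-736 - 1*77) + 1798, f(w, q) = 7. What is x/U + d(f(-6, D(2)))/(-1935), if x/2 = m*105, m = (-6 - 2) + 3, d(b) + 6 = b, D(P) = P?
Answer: -406547/381195 ≈ -1.0665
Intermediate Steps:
d(b) = -6 + b
m = -5 (m = -8 + 3 = -5)
U = 985 (U = (-736 - 77) + 1798 = -813 + 1798 = 985)
x = -1050 (x = 2*(-5*105) = 2*(-525) = -1050)
x/U + d(f(-6, D(2)))/(-1935) = -1050/985 + (-6 + 7)/(-1935) = -1050*1/985 + 1*(-1/1935) = -210/197 - 1/1935 = -406547/381195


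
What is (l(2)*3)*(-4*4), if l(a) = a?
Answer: -96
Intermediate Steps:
(l(2)*3)*(-4*4) = (2*3)*(-4*4) = 6*(-16) = -96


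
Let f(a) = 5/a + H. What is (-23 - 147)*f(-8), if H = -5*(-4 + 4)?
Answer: 425/4 ≈ 106.25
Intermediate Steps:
H = 0 (H = -5*0 = 0)
f(a) = 5/a (f(a) = 5/a + 0 = 5/a)
(-23 - 147)*f(-8) = (-23 - 147)*(5/(-8)) = -850*(-1)/8 = -170*(-5/8) = 425/4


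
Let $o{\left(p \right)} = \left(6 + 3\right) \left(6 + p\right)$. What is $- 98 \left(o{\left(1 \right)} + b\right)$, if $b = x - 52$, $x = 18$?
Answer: $-2842$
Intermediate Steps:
$o{\left(p \right)} = 54 + 9 p$ ($o{\left(p \right)} = 9 \left(6 + p\right) = 54 + 9 p$)
$b = -34$ ($b = 18 - 52 = -34$)
$- 98 \left(o{\left(1 \right)} + b\right) = - 98 \left(\left(54 + 9 \cdot 1\right) - 34\right) = - 98 \left(\left(54 + 9\right) - 34\right) = - 98 \left(63 - 34\right) = \left(-98\right) 29 = -2842$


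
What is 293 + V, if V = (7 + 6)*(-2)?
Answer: 267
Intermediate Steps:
V = -26 (V = 13*(-2) = -26)
293 + V = 293 - 26 = 267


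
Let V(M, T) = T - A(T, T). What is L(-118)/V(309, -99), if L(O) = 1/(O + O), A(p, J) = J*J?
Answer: 1/2336400 ≈ 4.2801e-7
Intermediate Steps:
A(p, J) = J**2
V(M, T) = T - T**2
L(O) = 1/(2*O)
L(-118)/V(309, -99) = ((1/2)/(-118))/((-99*(1 - 1*(-99)))) = ((1/2)*(-1/118))/((-99*(1 + 99))) = -1/(236*((-99*100))) = -1/236/(-9900) = -1/236*(-1/9900) = 1/2336400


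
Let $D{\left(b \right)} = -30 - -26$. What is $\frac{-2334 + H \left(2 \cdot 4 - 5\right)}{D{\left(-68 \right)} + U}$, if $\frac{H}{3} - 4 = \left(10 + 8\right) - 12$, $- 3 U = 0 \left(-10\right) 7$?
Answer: $561$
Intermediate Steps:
$U = 0$ ($U = - \frac{0 \left(-10\right) 7}{3} = - \frac{0 \cdot 7}{3} = \left(- \frac{1}{3}\right) 0 = 0$)
$D{\left(b \right)} = -4$ ($D{\left(b \right)} = -30 + 26 = -4$)
$H = 30$ ($H = 12 + 3 \left(\left(10 + 8\right) - 12\right) = 12 + 3 \left(18 - 12\right) = 12 + 3 \cdot 6 = 12 + 18 = 30$)
$\frac{-2334 + H \left(2 \cdot 4 - 5\right)}{D{\left(-68 \right)} + U} = \frac{-2334 + 30 \left(2 \cdot 4 - 5\right)}{-4 + 0} = \frac{-2334 + 30 \left(8 - 5\right)}{-4} = \left(-2334 + 30 \cdot 3\right) \left(- \frac{1}{4}\right) = \left(-2334 + 90\right) \left(- \frac{1}{4}\right) = \left(-2244\right) \left(- \frac{1}{4}\right) = 561$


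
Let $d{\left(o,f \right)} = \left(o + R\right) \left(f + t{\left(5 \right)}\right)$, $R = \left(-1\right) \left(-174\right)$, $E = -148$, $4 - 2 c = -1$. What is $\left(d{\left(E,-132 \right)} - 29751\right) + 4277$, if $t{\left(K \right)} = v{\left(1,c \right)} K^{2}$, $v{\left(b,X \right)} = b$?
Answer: $-28256$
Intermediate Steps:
$c = \frac{5}{2}$ ($c = 2 - - \frac{1}{2} = 2 + \frac{1}{2} = \frac{5}{2} \approx 2.5$)
$t{\left(K \right)} = K^{2}$ ($t{\left(K \right)} = 1 K^{2} = K^{2}$)
$R = 174$
$d{\left(o,f \right)} = \left(25 + f\right) \left(174 + o\right)$ ($d{\left(o,f \right)} = \left(o + 174\right) \left(f + 5^{2}\right) = \left(174 + o\right) \left(f + 25\right) = \left(174 + o\right) \left(25 + f\right) = \left(25 + f\right) \left(174 + o\right)$)
$\left(d{\left(E,-132 \right)} - 29751\right) + 4277 = \left(\left(4350 + 25 \left(-148\right) + 174 \left(-132\right) - -19536\right) - 29751\right) + 4277 = \left(\left(4350 - 3700 - 22968 + 19536\right) - 29751\right) + 4277 = \left(-2782 - 29751\right) + 4277 = -32533 + 4277 = -28256$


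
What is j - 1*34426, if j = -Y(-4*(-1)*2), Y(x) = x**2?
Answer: -34490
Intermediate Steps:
j = -64 (j = -(-4*(-1)*2)**2 = -(4*2)**2 = -1*8**2 = -1*64 = -64)
j - 1*34426 = -64 - 1*34426 = -64 - 34426 = -34490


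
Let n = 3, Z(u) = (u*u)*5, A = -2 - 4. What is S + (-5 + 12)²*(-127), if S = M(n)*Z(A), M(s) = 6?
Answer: -5143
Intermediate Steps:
A = -6
Z(u) = 5*u² (Z(u) = u²*5 = 5*u²)
S = 1080 (S = 6*(5*(-6)²) = 6*(5*36) = 6*180 = 1080)
S + (-5 + 12)²*(-127) = 1080 + (-5 + 12)²*(-127) = 1080 + 7²*(-127) = 1080 + 49*(-127) = 1080 - 6223 = -5143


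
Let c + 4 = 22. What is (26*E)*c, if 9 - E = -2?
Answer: 5148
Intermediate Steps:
c = 18 (c = -4 + 22 = 18)
E = 11 (E = 9 - 1*(-2) = 9 + 2 = 11)
(26*E)*c = (26*11)*18 = 286*18 = 5148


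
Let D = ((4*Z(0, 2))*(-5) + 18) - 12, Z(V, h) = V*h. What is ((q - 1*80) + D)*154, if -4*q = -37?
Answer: -19943/2 ≈ -9971.5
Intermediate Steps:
q = 37/4 (q = -¼*(-37) = 37/4 ≈ 9.2500)
D = 6 (D = ((4*(0*2))*(-5) + 18) - 12 = ((4*0)*(-5) + 18) - 12 = (0*(-5) + 18) - 12 = (0 + 18) - 12 = 18 - 12 = 6)
((q - 1*80) + D)*154 = ((37/4 - 1*80) + 6)*154 = ((37/4 - 80) + 6)*154 = (-283/4 + 6)*154 = -259/4*154 = -19943/2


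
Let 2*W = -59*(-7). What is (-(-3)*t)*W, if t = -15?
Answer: -18585/2 ≈ -9292.5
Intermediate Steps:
W = 413/2 (W = (-59*(-7))/2 = (½)*413 = 413/2 ≈ 206.50)
(-(-3)*t)*W = -(-3)*(-15)*(413/2) = -3*15*(413/2) = -45*413/2 = -18585/2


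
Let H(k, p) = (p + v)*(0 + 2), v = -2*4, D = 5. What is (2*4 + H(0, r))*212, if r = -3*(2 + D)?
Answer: -10600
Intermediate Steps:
v = -8
r = -21 (r = -3*(2 + 5) = -3*7 = -21)
H(k, p) = -16 + 2*p (H(k, p) = (p - 8)*(0 + 2) = (-8 + p)*2 = -16 + 2*p)
(2*4 + H(0, r))*212 = (2*4 + (-16 + 2*(-21)))*212 = (8 + (-16 - 42))*212 = (8 - 58)*212 = -50*212 = -10600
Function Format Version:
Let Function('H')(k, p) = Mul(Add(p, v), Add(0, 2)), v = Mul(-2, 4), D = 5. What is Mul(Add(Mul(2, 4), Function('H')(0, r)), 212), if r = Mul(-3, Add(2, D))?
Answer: -10600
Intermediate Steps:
v = -8
r = -21 (r = Mul(-3, Add(2, 5)) = Mul(-3, 7) = -21)
Function('H')(k, p) = Add(-16, Mul(2, p)) (Function('H')(k, p) = Mul(Add(p, -8), Add(0, 2)) = Mul(Add(-8, p), 2) = Add(-16, Mul(2, p)))
Mul(Add(Mul(2, 4), Function('H')(0, r)), 212) = Mul(Add(Mul(2, 4), Add(-16, Mul(2, -21))), 212) = Mul(Add(8, Add(-16, -42)), 212) = Mul(Add(8, -58), 212) = Mul(-50, 212) = -10600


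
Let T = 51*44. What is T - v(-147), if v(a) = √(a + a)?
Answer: 2244 - 7*I*√6 ≈ 2244.0 - 17.146*I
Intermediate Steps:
v(a) = √2*√a (v(a) = √(2*a) = √2*√a)
T = 2244
T - v(-147) = 2244 - √2*√(-147) = 2244 - √2*7*I*√3 = 2244 - 7*I*√6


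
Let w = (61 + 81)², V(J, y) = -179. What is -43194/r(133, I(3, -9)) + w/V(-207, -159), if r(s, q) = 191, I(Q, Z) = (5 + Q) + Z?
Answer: -11583050/34189 ≈ -338.79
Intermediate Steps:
I(Q, Z) = 5 + Q + Z
w = 20164 (w = 142² = 20164)
-43194/r(133, I(3, -9)) + w/V(-207, -159) = -43194/191 + 20164/(-179) = -43194*1/191 + 20164*(-1/179) = -43194/191 - 20164/179 = -11583050/34189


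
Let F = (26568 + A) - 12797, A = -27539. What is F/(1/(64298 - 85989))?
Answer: 298641688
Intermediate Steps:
F = -13768 (F = (26568 - 27539) - 12797 = -971 - 12797 = -13768)
F/(1/(64298 - 85989)) = -13768/(1/(64298 - 85989)) = -13768/(1/(-21691)) = -13768/(-1/21691) = -13768*(-21691) = 298641688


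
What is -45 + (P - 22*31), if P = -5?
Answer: -732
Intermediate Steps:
-45 + (P - 22*31) = -45 + (-5 - 22*31) = -45 + (-5 - 682) = -45 - 687 = -732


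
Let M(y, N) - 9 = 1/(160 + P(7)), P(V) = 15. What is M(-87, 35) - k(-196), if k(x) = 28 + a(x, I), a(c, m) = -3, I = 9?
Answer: -2799/175 ≈ -15.994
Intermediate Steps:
M(y, N) = 1576/175 (M(y, N) = 9 + 1/(160 + 15) = 9 + 1/175 = 1576/175)
k(x) = 25 (k(x) = 28 - 3 = 25)
M(-87, 35) - k(-196) = 1576/175 - 1*25 = 1576/175 - 25 = -2799/175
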